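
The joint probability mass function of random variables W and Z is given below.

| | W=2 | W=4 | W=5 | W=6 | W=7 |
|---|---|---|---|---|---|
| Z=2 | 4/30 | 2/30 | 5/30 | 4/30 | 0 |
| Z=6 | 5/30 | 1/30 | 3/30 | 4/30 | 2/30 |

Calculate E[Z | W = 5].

P(W = 5) = 4/15.
Σ Z·P over the event = 2·(5/30) + 6·(3/30) = 14/15.
E[Z | W = 5] = (14/15) / (4/15) = 7/2.

7/2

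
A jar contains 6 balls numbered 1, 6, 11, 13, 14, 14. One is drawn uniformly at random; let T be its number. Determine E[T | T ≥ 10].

13

P(T ≥ 10) = 2/3.
Σ over the event: 11·1/6 + 13·1/6 + 14·1/3 = 26/3.
E[T | T ≥ 10] = (26/3) / (2/3) = 13.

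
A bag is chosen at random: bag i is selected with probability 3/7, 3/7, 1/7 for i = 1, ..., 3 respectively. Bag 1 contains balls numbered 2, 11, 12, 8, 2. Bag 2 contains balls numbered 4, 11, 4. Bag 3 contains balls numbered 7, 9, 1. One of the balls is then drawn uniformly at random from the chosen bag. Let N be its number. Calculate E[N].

137/21

E[N | bag 1] = (2+11+12+8+2)/5 = 7.
E[N | bag 2] = (4+11+4)/3 = 19/3.
E[N | bag 3] = (7+9+1)/3 = 17/3.
By the law of total expectation,
E[N] = (3/7)·(7) + (3/7)·(19/3) + (1/7)·(17/3) = 137/21.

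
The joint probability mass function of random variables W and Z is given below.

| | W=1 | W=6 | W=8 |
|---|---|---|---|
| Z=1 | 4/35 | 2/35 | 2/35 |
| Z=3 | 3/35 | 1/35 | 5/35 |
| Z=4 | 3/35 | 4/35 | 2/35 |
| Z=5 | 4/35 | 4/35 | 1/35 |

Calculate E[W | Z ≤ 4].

P(Z ≤ 4) = 26/35.
Summing W·P(W=x,Z=y) over the conditioning event gives 124/35.
E[W | Z ≤ 4] = (124/35) / (26/35) = 62/13.

62/13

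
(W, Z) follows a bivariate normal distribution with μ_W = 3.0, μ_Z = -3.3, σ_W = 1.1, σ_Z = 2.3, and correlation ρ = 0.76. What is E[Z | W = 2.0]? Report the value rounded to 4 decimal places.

The regression of Z on W has slope ρ·σ_Z/σ_W and passes through (μ_W, μ_Z).
E[Z | W=2.0] = -3.3 + (0.76)·(2.3/1.1)·(2.0 − (3.0)) = -3.3 + (1.5891)·(-1) = -4.8891.

-4.8891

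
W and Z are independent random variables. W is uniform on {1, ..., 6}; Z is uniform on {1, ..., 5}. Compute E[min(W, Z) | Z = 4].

3

Outcomes with Z = 4: (1,4), (2,4), (3,4), (4,4), (5,4), (6,4), each with probability 1/30.
E[min(W, Z) | Z = 4] = (1 + 2 + 3 + 4 + 4 + 4) / 6 = 3.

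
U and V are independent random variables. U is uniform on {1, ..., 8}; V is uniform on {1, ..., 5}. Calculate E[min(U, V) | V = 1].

1

Outcomes with V = 1: (1,1), (2,1), (3,1), (4,1), (5,1), (6,1), (7,1), (8,1), each with probability 1/40.
E[min(U, V) | V = 1] = (1 + 1 + 1 + 1 + 1 + 1 + 1 + 1) / 8 = 1.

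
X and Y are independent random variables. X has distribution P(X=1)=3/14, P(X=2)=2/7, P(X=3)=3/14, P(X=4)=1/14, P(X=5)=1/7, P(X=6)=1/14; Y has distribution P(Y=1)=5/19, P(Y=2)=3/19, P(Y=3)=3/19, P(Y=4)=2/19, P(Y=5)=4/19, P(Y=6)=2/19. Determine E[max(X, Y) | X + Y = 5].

P(X + Y = 5) = 16/133.
Summing max(X,Y)·P(x,y) over outcomes with X + Y = 5 gives 107/266.
E[max(X, Y) | X + Y = 5] = (107/266) / (16/133) = 107/32.

107/32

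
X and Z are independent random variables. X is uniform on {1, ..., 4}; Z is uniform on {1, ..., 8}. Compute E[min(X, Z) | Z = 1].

P(Z = 1) = 1/8.
Summing min(X,Z)·P(x,y) over outcomes with Z = 1 gives 1/8.
E[min(X, Z) | Z = 1] = (1/8) / (1/8) = 1.

1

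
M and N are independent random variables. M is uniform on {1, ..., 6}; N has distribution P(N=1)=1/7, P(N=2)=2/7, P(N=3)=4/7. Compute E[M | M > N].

116/25

P(M > N) = 25/42.
Summing M·P(x,y) over outcomes with M > N gives 58/21.
E[M | M > N] = (58/21) / (25/42) = 116/25.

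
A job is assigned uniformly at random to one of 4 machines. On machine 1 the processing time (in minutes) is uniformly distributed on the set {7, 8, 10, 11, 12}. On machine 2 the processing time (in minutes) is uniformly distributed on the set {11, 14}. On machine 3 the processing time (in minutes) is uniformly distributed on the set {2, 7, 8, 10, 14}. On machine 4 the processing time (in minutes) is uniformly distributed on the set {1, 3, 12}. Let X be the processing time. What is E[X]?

E[X | machine 1] = (7+8+10+11+12)/5 = 48/5.
E[X | machine 2] = (11+14)/2 = 25/2.
E[X | machine 3] = (2+7+8+10+14)/5 = 41/5.
E[X | machine 4] = (1+3+12)/3 = 16/3.
By the law of total expectation,
E[X] = (1/4)·(48/5) + (1/4)·(25/2) + (1/4)·(41/5) + (1/4)·(16/3) = 1069/120.

1069/120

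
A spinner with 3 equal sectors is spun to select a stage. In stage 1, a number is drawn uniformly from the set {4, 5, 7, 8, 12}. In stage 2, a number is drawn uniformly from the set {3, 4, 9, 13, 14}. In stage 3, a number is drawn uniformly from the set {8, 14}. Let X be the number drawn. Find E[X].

134/15

E[X | stage 1] = (4+5+7+8+12)/5 = 36/5.
E[X | stage 2] = (3+4+9+13+14)/5 = 43/5.
E[X | stage 3] = (8+14)/2 = 11.
E[X] = (1/3)·(36/5) + (1/3)·(43/5) + (1/3)·(11) = 134/15.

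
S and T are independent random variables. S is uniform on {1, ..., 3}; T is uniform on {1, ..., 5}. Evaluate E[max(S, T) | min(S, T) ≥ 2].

29/8

Outcomes with min(S, T) ≥ 2: (2,2), (2,3), (2,4), (2,5), (3,2), (3,3), (3,4), (3,5), each with probability 1/15.
E[max(S, T) | min(S, T) ≥ 2] = (2 + 3 + 4 + 5 + 3 + 3 + 4 + 5) / 8 = 29/8.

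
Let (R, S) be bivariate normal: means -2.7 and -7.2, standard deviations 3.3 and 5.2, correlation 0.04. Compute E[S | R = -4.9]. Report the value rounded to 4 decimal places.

For a bivariate normal, E[S | R=x] = μ_S + ρ·(σ_S/σ_R)·(x − μ_R).
E[S | R=-4.9] = -7.2 + (0.04)·(5.2/3.3)·(-4.9 − (-2.7)) = -7.2 + (0.06303)·(-2.2) = -7.3387.

-7.3387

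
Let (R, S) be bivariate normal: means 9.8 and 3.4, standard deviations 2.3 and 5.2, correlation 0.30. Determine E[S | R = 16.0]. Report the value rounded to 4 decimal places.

7.6052

The regression of S on R has slope ρ·σ_S/σ_R and passes through (μ_R, μ_S).
E[S | R=16.0] = 3.4 + (0.30)·(5.2/2.3)·(16.0 − (9.8)) = 3.4 + (0.67826)·(6.2) = 7.6052.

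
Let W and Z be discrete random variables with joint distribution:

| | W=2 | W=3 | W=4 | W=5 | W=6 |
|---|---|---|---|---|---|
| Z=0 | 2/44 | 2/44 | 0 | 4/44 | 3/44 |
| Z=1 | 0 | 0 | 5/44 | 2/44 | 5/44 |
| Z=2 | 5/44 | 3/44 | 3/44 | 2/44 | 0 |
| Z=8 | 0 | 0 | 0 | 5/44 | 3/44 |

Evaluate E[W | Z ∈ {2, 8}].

P(Z ∈ {2, 8}) = 21/44.
Σ W·P over the event = 2·(5/44) + 3·(3/44) + 4·(3/44) + 5·(2/44) + 5·(5/44) + 6·(3/44) = 21/11.
E[W | Z ∈ {2, 8}] = (21/11) / (21/44) = 4.

4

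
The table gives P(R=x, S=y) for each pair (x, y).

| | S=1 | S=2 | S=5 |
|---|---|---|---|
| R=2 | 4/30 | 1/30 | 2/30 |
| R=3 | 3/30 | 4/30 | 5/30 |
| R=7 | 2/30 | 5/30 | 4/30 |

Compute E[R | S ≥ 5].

P(S ≥ 5) = 11/30.
Summing R·P(R=x,S=y) over the conditioning event gives 47/30.
E[R | S ≥ 5] = (47/30) / (11/30) = 47/11.

47/11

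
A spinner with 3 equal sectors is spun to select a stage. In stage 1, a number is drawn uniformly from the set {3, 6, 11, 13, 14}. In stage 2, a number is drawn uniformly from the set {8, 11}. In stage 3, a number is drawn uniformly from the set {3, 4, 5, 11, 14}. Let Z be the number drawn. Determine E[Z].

263/30

E[Z | stage 1] = (3+6+11+13+14)/5 = 47/5.
E[Z | stage 2] = (8+11)/2 = 19/2.
E[Z | stage 3] = (3+4+5+11+14)/5 = 37/5.
E[Z] = (1/3)·(47/5) + (1/3)·(19/2) + (1/3)·(37/5) = 263/30.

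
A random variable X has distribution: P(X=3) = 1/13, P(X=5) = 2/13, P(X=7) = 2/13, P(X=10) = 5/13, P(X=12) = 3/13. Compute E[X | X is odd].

P(X is odd) = 5/13.
Σ over the event: 3·1/13 + 5·2/13 + 7·2/13 = 27/13.
E[X | X is odd] = (27/13) / (5/13) = 27/5.

27/5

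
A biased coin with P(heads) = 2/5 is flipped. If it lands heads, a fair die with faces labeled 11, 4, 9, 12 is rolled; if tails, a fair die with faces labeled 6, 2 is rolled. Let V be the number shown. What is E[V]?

6

E[V | heads] = (11+4+9+12)/4 = 9.
E[V | tails] = (6+2)/2 = 4.
By the law of total expectation,
E[V] = (2/5)·(9) + (3/5)·(4) = 6.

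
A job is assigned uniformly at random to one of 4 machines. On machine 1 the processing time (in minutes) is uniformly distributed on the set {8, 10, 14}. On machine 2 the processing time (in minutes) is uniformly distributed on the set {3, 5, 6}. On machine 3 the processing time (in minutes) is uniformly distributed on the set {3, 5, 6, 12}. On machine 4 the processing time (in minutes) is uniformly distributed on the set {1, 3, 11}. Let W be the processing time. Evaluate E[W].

161/24

E[W | machine 1] = (8+10+14)/3 = 32/3.
E[W | machine 2] = (3+5+6)/3 = 14/3.
E[W | machine 3] = (3+5+6+12)/4 = 13/2.
E[W | machine 4] = (1+3+11)/3 = 5.
By the law of total expectation,
E[W] = (1/4)·(32/3) + (1/4)·(14/3) + (1/4)·(13/2) + (1/4)·(5) = 161/24.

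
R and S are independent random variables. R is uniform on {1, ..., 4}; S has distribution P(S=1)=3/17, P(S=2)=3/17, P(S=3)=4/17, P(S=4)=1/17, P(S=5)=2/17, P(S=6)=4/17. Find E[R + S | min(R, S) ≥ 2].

7

P(min(R, S) ≥ 2) = 21/34.
Summing (R+S)·P(x,y) over outcomes with min(R, S) ≥ 2 gives 147/34.
E[R + S | min(R, S) ≥ 2] = (147/34) / (21/34) = 7.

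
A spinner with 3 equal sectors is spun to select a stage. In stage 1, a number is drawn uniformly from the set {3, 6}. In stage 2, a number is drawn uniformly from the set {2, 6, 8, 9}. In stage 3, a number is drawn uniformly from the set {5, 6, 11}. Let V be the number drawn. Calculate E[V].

E[V | stage 1] = (3+6)/2 = 9/2.
E[V | stage 2] = (2+6+8+9)/4 = 25/4.
E[V | stage 3] = (5+6+11)/3 = 22/3.
E[V] = (1/3)·(9/2) + (1/3)·(25/4) + (1/3)·(22/3) = 217/36.

217/36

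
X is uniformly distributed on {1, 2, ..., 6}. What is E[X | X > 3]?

Given X > 3, X is equally likely to be any of {4, 5, 6}.
E[X | X > 3] = (4 + 5 + 6) / 3 = 5.

5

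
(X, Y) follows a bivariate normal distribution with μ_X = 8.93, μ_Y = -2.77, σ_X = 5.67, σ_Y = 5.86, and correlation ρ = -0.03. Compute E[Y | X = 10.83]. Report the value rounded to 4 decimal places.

-2.8289

The regression of Y on X has slope ρ·σ_Y/σ_X and passes through (μ_X, μ_Y).
E[Y | X=10.83] = -2.77 + (-0.03)·(5.86/5.67)·(10.83 − (8.93)) = -2.77 + (-0.031005)·(1.9) = -2.8289.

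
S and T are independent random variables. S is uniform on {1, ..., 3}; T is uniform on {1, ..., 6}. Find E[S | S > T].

8/3

P(S > T) = 1/6.
Summing S·P(x,y) over outcomes with S > T gives 4/9.
E[S | S > T] = (4/9) / (1/6) = 8/3.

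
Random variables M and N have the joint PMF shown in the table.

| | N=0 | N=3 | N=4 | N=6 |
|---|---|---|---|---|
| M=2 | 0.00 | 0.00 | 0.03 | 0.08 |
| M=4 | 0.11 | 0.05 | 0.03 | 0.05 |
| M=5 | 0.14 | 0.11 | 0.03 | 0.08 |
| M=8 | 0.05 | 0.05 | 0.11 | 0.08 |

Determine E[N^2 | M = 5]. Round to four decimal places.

P(M = 5) = 0.36.
Σ N^2·P over the event = 0·(0.14) + 9·(0.11) + 16·(0.03) + 36·(0.08) = 4.35.
E[N^2 | M = 5] = (4.35) / (0.36) = 12.0833.

12.0833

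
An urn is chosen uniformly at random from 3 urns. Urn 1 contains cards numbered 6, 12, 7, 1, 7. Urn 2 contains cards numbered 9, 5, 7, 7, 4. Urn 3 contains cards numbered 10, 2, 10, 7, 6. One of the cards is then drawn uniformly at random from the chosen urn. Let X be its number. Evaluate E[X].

E[X | urn 1] = (6+12+7+1+7)/5 = 33/5.
E[X | urn 2] = (9+5+7+7+4)/5 = 32/5.
E[X | urn 3] = (10+2+10+7+6)/5 = 7.
E[X] = (1/3)·(33/5) + (1/3)·(32/5) + (1/3)·(7) = 20/3.

20/3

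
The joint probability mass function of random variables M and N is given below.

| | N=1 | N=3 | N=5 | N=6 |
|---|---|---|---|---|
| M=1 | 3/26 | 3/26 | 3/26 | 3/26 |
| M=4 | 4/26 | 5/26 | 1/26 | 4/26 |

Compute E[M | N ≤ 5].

49/19

P(N ≤ 5) = 19/26.
Σ M·P over the event = 1·(3/26) + 1·(3/26) + 1·(3/26) + 4·(4/26) + 4·(5/26) + 4·(1/26) = 49/26.
E[M | N ≤ 5] = (49/26) / (19/26) = 49/19.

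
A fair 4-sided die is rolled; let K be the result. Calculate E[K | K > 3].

Given K > 3, K is equally likely to be any of {4}.
E[K | K > 3] = (4) / 1 = 4.

4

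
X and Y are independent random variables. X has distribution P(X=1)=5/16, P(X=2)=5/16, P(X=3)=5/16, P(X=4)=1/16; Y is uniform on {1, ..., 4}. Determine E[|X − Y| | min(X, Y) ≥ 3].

1/2

P(min(X, Y) ≥ 3) = 3/16.
Summing |X−Y|·P(x,y) over outcomes with min(X, Y) ≥ 3 gives 3/32.
E[|X − Y| | min(X, Y) ≥ 3] = (3/32) / (3/16) = 1/2.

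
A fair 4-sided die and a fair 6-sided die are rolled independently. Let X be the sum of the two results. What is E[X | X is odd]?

P(X is odd) = 1/2.
Σ over the event: 3·1/12 + 5·1/6 + 7·1/6 + 9·1/12 = 3.
E[X | X is odd] = (3) / (1/2) = 6.

6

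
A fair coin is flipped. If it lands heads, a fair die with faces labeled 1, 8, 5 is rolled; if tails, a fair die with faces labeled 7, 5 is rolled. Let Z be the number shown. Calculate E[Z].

16/3

E[Z | heads] = (1+8+5)/3 = 14/3.
E[Z | tails] = (7+5)/2 = 6.
E[Z] = (1/2)·(14/3) + (1/2)·(6) = 16/3.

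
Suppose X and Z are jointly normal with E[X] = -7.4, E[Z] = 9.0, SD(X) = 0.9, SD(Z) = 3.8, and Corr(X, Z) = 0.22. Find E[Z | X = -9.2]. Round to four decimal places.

7.3280

The regression of Z on X has slope ρ·σ_Z/σ_X and passes through (μ_X, μ_Z).
E[Z | X=-9.2] = 9.0 + (0.22)·(3.8/0.9)·(-9.2 − (-7.4)) = 9.0 + (0.92889)·(-1.8) = 7.3280.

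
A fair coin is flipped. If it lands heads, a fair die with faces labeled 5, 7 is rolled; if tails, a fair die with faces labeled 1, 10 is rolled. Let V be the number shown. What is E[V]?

E[V | heads] = (5+7)/2 = 6.
E[V | tails] = (1+10)/2 = 11/2.
E[V] = (1/2)·(6) + (1/2)·(11/2) = 23/4.

23/4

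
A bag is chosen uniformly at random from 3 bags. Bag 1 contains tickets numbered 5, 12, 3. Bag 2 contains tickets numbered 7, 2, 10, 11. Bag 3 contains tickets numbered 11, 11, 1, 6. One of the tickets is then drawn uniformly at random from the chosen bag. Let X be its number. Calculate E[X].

E[X | bag 1] = (5+12+3)/3 = 20/3.
E[X | bag 2] = (7+2+10+11)/4 = 15/2.
E[X | bag 3] = (11+11+1+6)/4 = 29/4.
By the law of total expectation,
E[X] = (1/3)·(20/3) + (1/3)·(15/2) + (1/3)·(29/4) = 257/36.

257/36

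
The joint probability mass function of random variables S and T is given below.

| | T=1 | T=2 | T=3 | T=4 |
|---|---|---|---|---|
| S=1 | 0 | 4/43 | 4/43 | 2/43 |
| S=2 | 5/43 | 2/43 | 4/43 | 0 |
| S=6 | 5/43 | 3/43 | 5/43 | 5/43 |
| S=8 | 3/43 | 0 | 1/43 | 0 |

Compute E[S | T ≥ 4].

P(T ≥ 4) = 7/43.
Σ S·P over the event = 1·(2/43) + 6·(5/43) = 32/43.
E[S | T ≥ 4] = (32/43) / (7/43) = 32/7.

32/7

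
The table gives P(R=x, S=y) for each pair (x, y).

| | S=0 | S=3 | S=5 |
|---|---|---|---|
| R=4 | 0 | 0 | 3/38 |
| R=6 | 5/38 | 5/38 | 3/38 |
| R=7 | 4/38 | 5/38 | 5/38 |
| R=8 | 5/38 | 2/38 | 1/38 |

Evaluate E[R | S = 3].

27/4

P(S = 3) = 6/19.
Σ R·P over the event = 6·(5/38) + 7·(5/38) + 8·(2/38) = 81/38.
E[R | S = 3] = (81/38) / (6/19) = 27/4.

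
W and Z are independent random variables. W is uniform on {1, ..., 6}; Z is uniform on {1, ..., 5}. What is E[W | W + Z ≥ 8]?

5

P(W + Z ≥ 8) = 1/3.
Summing W·P(x,y) over outcomes with W + Z ≥ 8 gives 5/3.
E[W | W + Z ≥ 8] = (5/3) / (1/3) = 5.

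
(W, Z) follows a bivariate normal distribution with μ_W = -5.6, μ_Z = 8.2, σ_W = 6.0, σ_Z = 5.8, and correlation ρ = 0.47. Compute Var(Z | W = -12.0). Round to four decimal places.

Var(Z | W=x) = (1 − ρ²)·σ_Z².
Var(Z | W=-12.0) = (5.8)²·(1 − (0.47)²) = 33.64·0.7791 = 26.2089.

26.2089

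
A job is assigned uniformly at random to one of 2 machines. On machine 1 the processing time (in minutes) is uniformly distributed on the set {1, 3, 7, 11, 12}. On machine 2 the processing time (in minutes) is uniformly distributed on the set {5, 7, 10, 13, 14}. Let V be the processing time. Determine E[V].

E[V | machine 1] = (1+3+7+11+12)/5 = 34/5.
E[V | machine 2] = (5+7+10+13+14)/5 = 49/5.
By the law of total expectation,
E[V] = (1/2)·(34/5) + (1/2)·(49/5) = 83/10.

83/10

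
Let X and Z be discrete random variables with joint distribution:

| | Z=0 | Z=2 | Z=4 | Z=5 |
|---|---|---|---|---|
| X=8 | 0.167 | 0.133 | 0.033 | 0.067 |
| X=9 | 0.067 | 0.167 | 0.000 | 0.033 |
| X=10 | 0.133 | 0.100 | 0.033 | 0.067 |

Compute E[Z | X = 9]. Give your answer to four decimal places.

1.8689

P(X = 9) = 0.267.
Summing Z·P(X=x,Z=y) over the conditioning event gives 0.499.
E[Z | X = 9] = (0.499) / (0.267) = 1.8689.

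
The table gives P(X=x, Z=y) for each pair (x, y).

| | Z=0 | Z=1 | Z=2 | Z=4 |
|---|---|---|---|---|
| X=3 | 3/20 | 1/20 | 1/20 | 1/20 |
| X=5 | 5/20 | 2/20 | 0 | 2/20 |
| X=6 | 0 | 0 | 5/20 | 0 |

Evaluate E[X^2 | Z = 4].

59/3

P(Z = 4) = 3/20.
Σ X^2·P over the event = 9·(1/20) + 25·(2/20) = 59/20.
E[X^2 | Z = 4] = (59/20) / (3/20) = 59/3.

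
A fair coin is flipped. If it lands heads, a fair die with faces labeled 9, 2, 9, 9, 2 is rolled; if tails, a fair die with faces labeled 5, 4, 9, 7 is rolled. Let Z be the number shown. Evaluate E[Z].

E[Z | heads] = (9+2+9+9+2)/5 = 31/5.
E[Z | tails] = (5+4+9+7)/4 = 25/4.
By the law of total expectation,
E[Z] = (1/2)·(31/5) + (1/2)·(25/4) = 249/40.

249/40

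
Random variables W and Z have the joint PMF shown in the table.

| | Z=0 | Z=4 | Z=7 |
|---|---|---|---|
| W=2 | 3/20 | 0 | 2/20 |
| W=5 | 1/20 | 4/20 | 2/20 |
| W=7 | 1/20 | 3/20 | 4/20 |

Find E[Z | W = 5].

30/7

P(W = 5) = 7/20.
Σ Z·P over the event = 0·(1/20) + 4·(4/20) + 7·(2/20) = 3/2.
E[Z | W = 5] = (3/2) / (7/20) = 30/7.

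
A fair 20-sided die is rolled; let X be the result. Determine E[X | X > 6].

27/2

P(X > 6) = 7/10.
E[X | X > 6] = (189/20) / (7/10) = 27/2.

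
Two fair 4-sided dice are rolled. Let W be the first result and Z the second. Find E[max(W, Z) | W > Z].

10/3

Outcomes with W > Z: (2,1), (3,1), (3,2), (4,1), (4,2), (4,3), each with probability 1/16.
E[max(W, Z) | W > Z] = (2 + 3 + 3 + 4 + 4 + 4) / 6 = 10/3.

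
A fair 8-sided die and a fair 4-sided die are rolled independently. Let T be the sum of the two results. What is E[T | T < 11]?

P(T < 11) = 29/32.
E[T | T < 11] = (95/16) / (29/32) = 190/29.

190/29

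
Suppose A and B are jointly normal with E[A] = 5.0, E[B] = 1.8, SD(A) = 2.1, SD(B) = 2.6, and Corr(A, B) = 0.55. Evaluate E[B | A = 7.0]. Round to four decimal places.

3.1619

For a bivariate normal, E[B | A=x] = μ_B + ρ·(σ_B/σ_A)·(x − μ_A).
E[B | A=7.0] = 1.8 + (0.55)·(2.6/2.1)·(7.0 − (5.0)) = 1.8 + (0.68095)·(2) = 3.1619.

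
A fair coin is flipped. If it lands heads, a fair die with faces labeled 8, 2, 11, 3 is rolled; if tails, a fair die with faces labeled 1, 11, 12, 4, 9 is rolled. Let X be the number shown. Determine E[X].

E[X | heads] = (8+2+11+3)/4 = 6.
E[X | tails] = (1+11+12+4+9)/5 = 37/5.
By the law of total expectation,
E[X] = (1/2)·(6) + (1/2)·(37/5) = 67/10.

67/10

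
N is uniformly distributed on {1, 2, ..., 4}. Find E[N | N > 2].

Given N > 2, N is equally likely to be any of {3, 4}.
E[N | N > 2] = (3 + 4) / 2 = 7/2.

7/2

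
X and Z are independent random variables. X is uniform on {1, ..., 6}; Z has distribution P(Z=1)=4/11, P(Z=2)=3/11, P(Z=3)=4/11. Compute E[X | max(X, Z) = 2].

P(max(X, Z) = 2) = 5/33.
Summing X·P(x,y) over outcomes with max(X, Z) = 2 gives 17/66.
E[X | max(X, Z) = 2] = (17/66) / (5/33) = 17/10.

17/10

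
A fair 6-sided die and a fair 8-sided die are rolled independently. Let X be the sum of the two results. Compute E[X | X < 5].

10/3

P(X < 5) = 1/8.
Σ over the event: 2·1/48 + 3·1/24 + 4·1/16 = 5/12.
E[X | X < 5] = (5/12) / (1/8) = 10/3.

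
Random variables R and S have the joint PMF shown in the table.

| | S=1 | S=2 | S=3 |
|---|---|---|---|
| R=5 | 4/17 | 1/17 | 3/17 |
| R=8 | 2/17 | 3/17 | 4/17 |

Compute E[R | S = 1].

P(S = 1) = 6/17.
Σ R·P over the event = 5·(4/17) + 8·(2/17) = 36/17.
E[R | S = 1] = (36/17) / (6/17) = 6.

6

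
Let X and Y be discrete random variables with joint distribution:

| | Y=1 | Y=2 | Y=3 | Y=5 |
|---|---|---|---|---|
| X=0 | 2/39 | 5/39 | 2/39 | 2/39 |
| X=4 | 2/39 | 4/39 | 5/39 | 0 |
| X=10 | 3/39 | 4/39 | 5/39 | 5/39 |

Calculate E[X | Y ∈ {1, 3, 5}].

P(Y ∈ {1, 3, 5}) = 2/3.
Σ X·P over the event = 0·(2/39) + 0·(2/39) + 0·(2/39) + 4·(2/39) + 4·(5/39) + 10·(3/39) + 10·(5/39) + 10·(5/39) = 158/39.
E[X | Y ∈ {1, 3, 5}] = (158/39) / (2/3) = 79/13.

79/13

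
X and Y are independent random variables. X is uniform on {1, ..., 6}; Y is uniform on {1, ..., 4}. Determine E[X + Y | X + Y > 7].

26/3

Outcomes with X + Y > 7: (4,4), (5,3), (5,4), (6,2), (6,3), (6,4), each with probability 1/24.
E[X + Y | X + Y > 7] = (8 + 8 + 9 + 8 + 9 + 10) / 6 = 26/3.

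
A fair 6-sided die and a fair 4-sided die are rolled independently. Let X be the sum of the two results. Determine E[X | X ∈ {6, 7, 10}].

62/9

P(X ∈ {6, 7, 10}) = 3/8.
Σ over the event: 6·1/6 + 7·1/6 + 10·1/24 = 31/12.
E[X | X ∈ {6, 7, 10}] = (31/12) / (3/8) = 62/9.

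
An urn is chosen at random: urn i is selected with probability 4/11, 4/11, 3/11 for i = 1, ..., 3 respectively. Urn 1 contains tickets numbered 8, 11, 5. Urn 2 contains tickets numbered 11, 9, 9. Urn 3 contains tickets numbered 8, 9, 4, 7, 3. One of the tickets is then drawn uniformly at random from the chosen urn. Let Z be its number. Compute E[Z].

1339/165

E[Z | urn 1] = (8+11+5)/3 = 8.
E[Z | urn 2] = (11+9+9)/3 = 29/3.
E[Z | urn 3] = (8+9+4+7+3)/5 = 31/5.
E[Z] = (4/11)·(8) + (4/11)·(29/3) + (3/11)·(31/5) = 1339/165.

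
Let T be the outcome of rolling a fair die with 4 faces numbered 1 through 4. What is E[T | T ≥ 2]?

3

Given T ≥ 2, T is equally likely to be any of {2, 3, 4}.
E[T | T ≥ 2] = (2 + 3 + 4) / 3 = 3.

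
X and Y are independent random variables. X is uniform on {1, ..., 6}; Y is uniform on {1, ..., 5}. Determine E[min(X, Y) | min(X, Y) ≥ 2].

3

P(min(X, Y) ≥ 2) = 2/3.
Summing min(X,Y)·P(x,y) over outcomes with min(X, Y) ≥ 2 gives 2.
E[min(X, Y) | min(X, Y) ≥ 2] = (2) / (2/3) = 3.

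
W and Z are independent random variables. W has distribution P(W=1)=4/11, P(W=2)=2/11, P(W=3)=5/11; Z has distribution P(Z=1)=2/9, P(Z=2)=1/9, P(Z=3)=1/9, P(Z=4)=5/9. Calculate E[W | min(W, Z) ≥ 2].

P(min(W, Z) ≥ 2) = 49/99.
Summing W·P(x,y) over outcomes with min(W, Z) ≥ 2 gives 133/99.
E[W | min(W, Z) ≥ 2] = (133/99) / (49/99) = 19/7.

19/7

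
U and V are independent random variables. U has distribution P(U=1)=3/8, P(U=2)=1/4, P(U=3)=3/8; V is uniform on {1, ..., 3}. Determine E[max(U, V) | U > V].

11/4

P(U > V) = 1/3.
Summing max(U,V)·P(x,y) over outcomes with U > V gives 11/12.
E[max(U, V) | U > V] = (11/12) / (1/3) = 11/4.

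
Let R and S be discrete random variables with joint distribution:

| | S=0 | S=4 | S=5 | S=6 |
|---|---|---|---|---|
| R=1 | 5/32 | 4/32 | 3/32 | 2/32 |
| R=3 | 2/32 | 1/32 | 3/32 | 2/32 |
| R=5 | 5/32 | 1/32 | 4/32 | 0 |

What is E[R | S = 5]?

16/5

P(S = 5) = 5/16.
Σ R·P over the event = 1·(3/32) + 3·(3/32) + 5·(4/32) = 1.
E[R | S = 5] = (1) / (5/16) = 16/5.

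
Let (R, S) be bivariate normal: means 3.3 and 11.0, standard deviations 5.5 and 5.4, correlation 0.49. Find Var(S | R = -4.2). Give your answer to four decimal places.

The conditional variance in a bivariate normal is σ_S²(1 − ρ²), independent of x.
Var(S | R=-4.2) = (5.4)²·(1 − (0.49)²) = 29.16·0.7599 = 22.1587.

22.1587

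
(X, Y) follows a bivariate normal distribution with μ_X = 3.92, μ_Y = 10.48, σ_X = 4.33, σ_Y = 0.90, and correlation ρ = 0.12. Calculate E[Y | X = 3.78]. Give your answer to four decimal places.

10.4765

The regression of Y on X has slope ρ·σ_Y/σ_X and passes through (μ_X, μ_Y).
E[Y | X=3.78] = 10.48 + (0.12)·(0.90/4.33)·(3.78 − (3.92)) = 10.48 + (0.024942)·(-0.14) = 10.4765.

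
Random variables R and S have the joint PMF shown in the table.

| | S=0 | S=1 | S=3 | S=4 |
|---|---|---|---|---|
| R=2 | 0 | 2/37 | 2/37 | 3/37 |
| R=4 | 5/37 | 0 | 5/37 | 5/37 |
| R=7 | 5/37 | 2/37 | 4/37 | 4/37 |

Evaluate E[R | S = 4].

9/2

P(S = 4) = 12/37.
Σ R·P over the event = 2·(3/37) + 4·(5/37) + 7·(4/37) = 54/37.
E[R | S = 4] = (54/37) / (12/37) = 9/2.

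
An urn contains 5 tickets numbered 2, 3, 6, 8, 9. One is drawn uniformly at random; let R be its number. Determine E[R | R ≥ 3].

P(R ≥ 3) = 4/5.
Σ over the event: 3·1/5 + 6·1/5 + 8·1/5 + 9·1/5 = 26/5.
E[R | R ≥ 3] = (26/5) / (4/5) = 13/2.

13/2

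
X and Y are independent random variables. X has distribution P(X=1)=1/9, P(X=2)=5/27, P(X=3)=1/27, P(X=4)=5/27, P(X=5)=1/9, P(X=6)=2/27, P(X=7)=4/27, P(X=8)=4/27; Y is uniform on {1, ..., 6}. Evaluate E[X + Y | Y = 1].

50/9

P(Y = 1) = 1/6.
Summing (X+Y)·P(x,y) over outcomes with Y = 1 gives 25/27.
E[X + Y | Y = 1] = (25/27) / (1/6) = 50/9.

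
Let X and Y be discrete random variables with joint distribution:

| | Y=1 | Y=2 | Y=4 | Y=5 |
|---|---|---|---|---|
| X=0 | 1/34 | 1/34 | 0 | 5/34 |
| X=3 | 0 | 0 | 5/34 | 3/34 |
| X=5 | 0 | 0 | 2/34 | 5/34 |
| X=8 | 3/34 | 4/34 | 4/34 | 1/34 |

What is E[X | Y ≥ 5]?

3

P(Y ≥ 5) = 7/17.
Σ X·P over the event = 0·(5/34) + 3·(3/34) + 5·(5/34) + 8·(1/34) = 21/17.
E[X | Y ≥ 5] = (21/17) / (7/17) = 3.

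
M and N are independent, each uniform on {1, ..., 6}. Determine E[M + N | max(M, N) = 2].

10/3

Outcomes with max(M, N) = 2: (1,2), (2,1), (2,2), each with probability 1/36.
E[M + N | max(M, N) = 2] = (3 + 3 + 4) / 3 = 10/3.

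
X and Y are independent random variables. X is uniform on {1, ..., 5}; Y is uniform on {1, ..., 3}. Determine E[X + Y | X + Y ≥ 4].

P(X + Y ≥ 4) = 4/5.
Summing (X+Y)·P(x,y) over outcomes with X + Y ≥ 4 gives 67/15.
E[X + Y | X + Y ≥ 4] = (67/15) / (4/5) = 67/12.

67/12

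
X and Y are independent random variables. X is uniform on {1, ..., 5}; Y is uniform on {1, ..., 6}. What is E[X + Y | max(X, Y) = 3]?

24/5

P(max(X, Y) = 3) = 1/6.
Summing (X+Y)·P(x,y) over outcomes with max(X, Y) = 3 gives 4/5.
E[X + Y | max(X, Y) = 3] = (4/5) / (1/6) = 24/5.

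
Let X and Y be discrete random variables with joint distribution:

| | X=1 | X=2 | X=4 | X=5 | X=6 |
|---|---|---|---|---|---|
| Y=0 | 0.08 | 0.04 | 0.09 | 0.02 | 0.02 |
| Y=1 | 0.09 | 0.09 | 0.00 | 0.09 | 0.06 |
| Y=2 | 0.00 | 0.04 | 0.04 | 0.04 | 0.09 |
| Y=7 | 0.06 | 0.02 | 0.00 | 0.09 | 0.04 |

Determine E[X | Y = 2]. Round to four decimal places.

4.6667

P(Y = 2) = 0.21.
Σ X·P over the event = 2·(0.04) + 4·(0.04) + 5·(0.04) + 6·(0.09) = 0.98.
E[X | Y = 2] = (0.98) / (0.21) = 4.6667.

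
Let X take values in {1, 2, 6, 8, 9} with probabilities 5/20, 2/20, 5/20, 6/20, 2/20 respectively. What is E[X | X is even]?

P(X is even) = 13/20.
Σ over the event: 2·1/10 + 6·1/4 + 8·3/10 = 41/10.
E[X | X is even] = (41/10) / (13/20) = 82/13.

82/13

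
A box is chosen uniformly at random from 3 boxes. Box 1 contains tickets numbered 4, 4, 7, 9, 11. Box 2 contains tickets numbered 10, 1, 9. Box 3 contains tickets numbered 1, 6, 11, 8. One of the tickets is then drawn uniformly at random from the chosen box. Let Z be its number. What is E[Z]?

121/18

E[Z | box 1] = (4+4+7+9+11)/5 = 7.
E[Z | box 2] = (10+1+9)/3 = 20/3.
E[Z | box 3] = (1+6+11+8)/4 = 13/2.
By the law of total expectation,
E[Z] = (1/3)·(7) + (1/3)·(20/3) + (1/3)·(13/2) = 121/18.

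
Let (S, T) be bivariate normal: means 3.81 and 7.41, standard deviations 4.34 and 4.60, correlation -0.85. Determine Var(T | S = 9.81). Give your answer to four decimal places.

5.8719

The conditional variance in a bivariate normal is σ_T²(1 − ρ²), independent of x.
Var(T | S=9.81) = (4.60)²·(1 − (-0.85)²) = 21.16·0.2775 = 5.8719.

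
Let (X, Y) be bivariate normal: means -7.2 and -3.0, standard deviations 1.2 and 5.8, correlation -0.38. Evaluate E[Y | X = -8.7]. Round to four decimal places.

The regression of Y on X has slope ρ·σ_Y/σ_X and passes through (μ_X, μ_Y).
E[Y | X=-8.7] = -3.0 + (-0.38)·(5.8/1.2)·(-8.7 − (-7.2)) = -3.0 + (-1.8367)·(-1.5) = -0.2450.

-0.2450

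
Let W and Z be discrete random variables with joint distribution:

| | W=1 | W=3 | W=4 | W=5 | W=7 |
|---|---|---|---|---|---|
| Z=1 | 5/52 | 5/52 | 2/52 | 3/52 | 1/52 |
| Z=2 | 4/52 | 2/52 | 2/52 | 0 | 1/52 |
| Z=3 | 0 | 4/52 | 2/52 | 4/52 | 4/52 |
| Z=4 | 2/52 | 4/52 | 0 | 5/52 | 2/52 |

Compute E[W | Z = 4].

P(Z = 4) = 1/4.
Σ W·P over the event = 1·(2/52) + 3·(4/52) + 5·(5/52) + 7·(2/52) = 53/52.
E[W | Z = 4] = (53/52) / (1/4) = 53/13.

53/13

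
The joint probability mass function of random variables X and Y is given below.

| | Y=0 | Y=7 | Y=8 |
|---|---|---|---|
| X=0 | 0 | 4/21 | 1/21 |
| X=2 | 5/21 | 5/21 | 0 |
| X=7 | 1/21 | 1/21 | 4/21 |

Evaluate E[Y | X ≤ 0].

36/5

P(X ≤ 0) = 5/21.
Σ Y·P over the event = 7·(4/21) + 8·(1/21) = 12/7.
E[Y | X ≤ 0] = (12/7) / (5/21) = 36/5.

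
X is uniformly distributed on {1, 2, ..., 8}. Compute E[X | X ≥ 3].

Given X ≥ 3, X is equally likely to be any of {3, 4, 5, 6, 7, 8}.
E[X | X ≥ 3] = (3 + 4 + 5 + 6 + 7 + 8) / 6 = 11/2.

11/2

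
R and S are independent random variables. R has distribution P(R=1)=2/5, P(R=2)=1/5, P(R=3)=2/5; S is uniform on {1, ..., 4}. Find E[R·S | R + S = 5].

26/5

P(R + S = 5) = 1/4.
Summing RS·P(x,y) over outcomes with R + S = 5 gives 13/10.
E[R·S | R + S = 5] = (13/10) / (1/4) = 26/5.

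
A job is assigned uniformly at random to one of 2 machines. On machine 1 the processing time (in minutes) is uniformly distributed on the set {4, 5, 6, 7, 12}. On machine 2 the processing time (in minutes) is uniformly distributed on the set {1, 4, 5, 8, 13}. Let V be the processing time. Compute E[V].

13/2

E[V | machine 1] = (4+5+6+7+12)/5 = 34/5.
E[V | machine 2] = (1+4+5+8+13)/5 = 31/5.
By the law of total expectation,
E[V] = (1/2)·(34/5) + (1/2)·(31/5) = 13/2.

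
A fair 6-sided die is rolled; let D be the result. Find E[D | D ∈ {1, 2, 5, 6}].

7/2

P(D ∈ {1, 2, 5, 6}) = 2/3.
Σ over the event: 1·1/6 + 2·1/6 + 5·1/6 + 6·1/6 = 7/3.
E[D | D ∈ {1, 2, 5, 6}] = (7/3) / (2/3) = 7/2.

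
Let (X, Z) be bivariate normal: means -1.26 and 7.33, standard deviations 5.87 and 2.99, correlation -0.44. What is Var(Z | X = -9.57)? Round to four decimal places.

For a bivariate normal, Var(Z | X=x) = σ_Z²(1 − ρ²).
Var(Z | X=-9.57) = (2.99)²·(1 − (-0.44)²) = 8.9401·0.8064 = 7.2093.

7.2093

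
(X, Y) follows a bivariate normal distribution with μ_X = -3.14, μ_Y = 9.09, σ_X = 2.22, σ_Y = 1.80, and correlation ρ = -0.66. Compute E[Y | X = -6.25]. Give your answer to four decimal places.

For a bivariate normal, E[Y | X=x] = μ_Y + ρ·(σ_Y/σ_X)·(x − μ_X).
E[Y | X=-6.25] = 9.09 + (-0.66)·(1.80/2.22)·(-6.25 − (-3.14)) = 9.09 + (-0.53514)·(-3.11) = 10.7543.

10.7543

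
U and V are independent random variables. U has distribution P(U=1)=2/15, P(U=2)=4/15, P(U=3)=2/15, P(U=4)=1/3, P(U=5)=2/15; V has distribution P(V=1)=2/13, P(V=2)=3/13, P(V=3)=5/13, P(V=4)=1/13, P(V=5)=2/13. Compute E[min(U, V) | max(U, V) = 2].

P(max(U, V) = 2) = 2/15.
Summing min(U,V)·P(x,y) over outcomes with max(U, V) = 2 gives 38/195.
E[min(U, V) | max(U, V) = 2] = (38/195) / (2/15) = 19/13.

19/13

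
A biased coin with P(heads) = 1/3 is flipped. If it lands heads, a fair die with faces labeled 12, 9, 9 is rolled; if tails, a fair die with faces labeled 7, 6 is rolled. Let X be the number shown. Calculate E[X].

E[X | heads] = (12+9+9)/3 = 10.
E[X | tails] = (7+6)/2 = 13/2.
E[X] = (1/3)·(10) + (2/3)·(13/2) = 23/3.

23/3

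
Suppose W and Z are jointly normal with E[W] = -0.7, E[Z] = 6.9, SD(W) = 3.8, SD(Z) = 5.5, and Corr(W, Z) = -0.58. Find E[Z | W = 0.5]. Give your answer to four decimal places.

5.8926

E[Z | W=x] = μ_Z + ρ(σ_Z/σ_W)(x − μ_W) for jointly normal variables.
E[Z | W=0.5] = 6.9 + (-0.58)·(5.5/3.8)·(0.5 − (-0.7)) = 6.9 + (-0.83947)·(1.2) = 5.8926.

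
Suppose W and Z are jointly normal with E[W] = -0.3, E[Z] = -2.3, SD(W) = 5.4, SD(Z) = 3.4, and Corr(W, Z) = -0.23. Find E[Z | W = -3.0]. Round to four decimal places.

For a bivariate normal, E[Z | W=x] = μ_Z + ρ·(σ_Z/σ_W)·(x − μ_W).
E[Z | W=-3.0] = -2.3 + (-0.23)·(3.4/5.4)·(-3.0 − (-0.3)) = -2.3 + (-0.14481)·(-2.7) = -1.9090.

-1.9090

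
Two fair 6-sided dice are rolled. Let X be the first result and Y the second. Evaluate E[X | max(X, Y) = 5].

Outcomes with max(X, Y) = 5: (1,5), (2,5), (3,5), (4,5), (5,1), (5,2), (5,3), (5,4), (5,5), each with probability 1/36.
E[X | max(X, Y) = 5] = (1 + 2 + 3 + 4 + 5 + 5 + 5 + 5 + 5) / 9 = 35/9.

35/9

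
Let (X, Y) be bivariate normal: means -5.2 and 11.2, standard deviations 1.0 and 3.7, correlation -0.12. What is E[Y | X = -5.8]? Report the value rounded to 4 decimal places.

11.4664

E[Y | X=x] = μ_Y + ρ(σ_Y/σ_X)(x − μ_X) for jointly normal variables.
E[Y | X=-5.8] = 11.2 + (-0.12)·(3.7/1.0)·(-5.8 − (-5.2)) = 11.2 + (-0.444)·(-0.6) = 11.4664.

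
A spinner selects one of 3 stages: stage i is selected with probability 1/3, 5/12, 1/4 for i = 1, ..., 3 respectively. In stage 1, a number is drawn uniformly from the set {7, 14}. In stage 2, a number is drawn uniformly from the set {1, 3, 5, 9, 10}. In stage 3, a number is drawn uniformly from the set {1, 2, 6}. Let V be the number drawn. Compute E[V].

79/12

E[V | stage 1] = (7+14)/2 = 21/2.
E[V | stage 2] = (1+3+5+9+10)/5 = 28/5.
E[V | stage 3] = (1+2+6)/3 = 3.
E[V] = (1/3)·(21/2) + (5/12)·(28/5) + (1/4)·(3) = 79/12.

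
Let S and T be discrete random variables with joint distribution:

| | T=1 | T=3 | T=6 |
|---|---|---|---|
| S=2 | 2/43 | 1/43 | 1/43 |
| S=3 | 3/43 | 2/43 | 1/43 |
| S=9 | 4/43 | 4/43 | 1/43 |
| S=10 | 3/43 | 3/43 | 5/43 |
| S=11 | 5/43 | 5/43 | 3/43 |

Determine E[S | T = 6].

P(T = 6) = 11/43.
Σ S·P over the event = 2·(1/43) + 3·(1/43) + 9·(1/43) + 10·(5/43) + 11·(3/43) = 97/43.
E[S | T = 6] = (97/43) / (11/43) = 97/11.

97/11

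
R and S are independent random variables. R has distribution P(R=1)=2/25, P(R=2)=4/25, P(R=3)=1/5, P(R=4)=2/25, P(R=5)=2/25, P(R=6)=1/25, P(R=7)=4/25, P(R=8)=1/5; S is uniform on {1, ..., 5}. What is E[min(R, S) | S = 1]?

1

P(S = 1) = 1/5.
Summing min(R,S)·P(x,y) over outcomes with S = 1 gives 1/5.
E[min(R, S) | S = 1] = (1/5) / (1/5) = 1.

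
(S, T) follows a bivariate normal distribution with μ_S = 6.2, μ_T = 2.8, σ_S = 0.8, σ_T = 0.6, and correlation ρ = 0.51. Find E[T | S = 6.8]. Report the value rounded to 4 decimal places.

3.0295

E[T | S=x] = μ_T + ρ(σ_T/σ_S)(x − μ_S) for jointly normal variables.
E[T | S=6.8] = 2.8 + (0.51)·(0.6/0.8)·(6.8 − (6.2)) = 2.8 + (0.3825)·(0.6) = 3.0295.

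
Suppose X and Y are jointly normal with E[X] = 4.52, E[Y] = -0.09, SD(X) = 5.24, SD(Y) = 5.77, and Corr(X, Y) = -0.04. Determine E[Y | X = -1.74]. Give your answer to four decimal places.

0.1857

For a bivariate normal, E[Y | X=x] = μ_Y + ρ·(σ_Y/σ_X)·(x − μ_X).
E[Y | X=-1.74] = -0.09 + (-0.04)·(5.77/5.24)·(-1.74 − (4.52)) = -0.09 + (-0.044046)·(-6.26) = 0.1857.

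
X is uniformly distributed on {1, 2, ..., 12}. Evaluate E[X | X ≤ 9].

5

Given X ≤ 9, X is equally likely to be any of {1, 2, 3, 4, 5, 6, 7, 8, 9}.
E[X | X ≤ 9] = (1 + 2 + 3 + 4 + 5 + 6 + 7 + 8 + 9) / 9 = 5.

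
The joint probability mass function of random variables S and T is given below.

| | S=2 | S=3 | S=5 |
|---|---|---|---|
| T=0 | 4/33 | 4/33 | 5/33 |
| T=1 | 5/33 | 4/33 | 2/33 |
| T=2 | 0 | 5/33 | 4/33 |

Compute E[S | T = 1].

P(T = 1) = 1/3.
Σ S·P over the event = 2·(5/33) + 3·(4/33) + 5·(2/33) = 32/33.
E[S | T = 1] = (32/33) / (1/3) = 32/11.

32/11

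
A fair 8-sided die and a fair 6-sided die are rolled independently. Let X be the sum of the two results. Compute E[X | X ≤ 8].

P(X ≤ 8) = 9/16.
Σ over the event: 2·1/48 + 3·1/24 + 4·1/16 + 5·1/12 + 6·5/48 + 7·1/8 + 8·1/8 = 10/3.
E[X | X ≤ 8] = (10/3) / (9/16) = 160/27.

160/27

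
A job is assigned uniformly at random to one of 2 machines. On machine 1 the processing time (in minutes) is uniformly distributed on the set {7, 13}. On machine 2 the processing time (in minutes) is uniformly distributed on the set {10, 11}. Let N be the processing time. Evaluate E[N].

E[N | machine 1] = (7+13)/2 = 10.
E[N | machine 2] = (10+11)/2 = 21/2.
E[N] = (1/2)·(10) + (1/2)·(21/2) = 41/4.

41/4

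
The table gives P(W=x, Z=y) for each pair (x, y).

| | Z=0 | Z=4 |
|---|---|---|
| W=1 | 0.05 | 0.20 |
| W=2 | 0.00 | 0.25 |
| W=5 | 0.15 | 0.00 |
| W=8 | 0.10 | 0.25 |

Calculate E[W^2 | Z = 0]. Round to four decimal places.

P(Z = 0) = 0.30.
Σ W^2·P over the event = 1·(0.05) + 25·(0.15) + 64·(0.10) = 10.20.
E[W^2 | Z = 0] = (10.20) / (0.30) = 34.0000.

34.0000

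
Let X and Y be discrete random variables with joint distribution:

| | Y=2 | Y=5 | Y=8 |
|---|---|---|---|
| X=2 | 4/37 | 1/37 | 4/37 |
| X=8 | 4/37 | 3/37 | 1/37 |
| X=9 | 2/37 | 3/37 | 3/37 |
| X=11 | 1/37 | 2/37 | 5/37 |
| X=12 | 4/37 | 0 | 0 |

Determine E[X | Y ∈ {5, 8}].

P(Y ∈ {5, 8}) = 22/37.
Σ X·P over the event = 2·(1/37) + 2·(4/37) + 8·(3/37) + 8·(1/37) + 9·(3/37) + 9·(3/37) + 11·(2/37) + 11·(5/37) = 173/37.
E[X | Y ∈ {5, 8}] = (173/37) / (22/37) = 173/22.

173/22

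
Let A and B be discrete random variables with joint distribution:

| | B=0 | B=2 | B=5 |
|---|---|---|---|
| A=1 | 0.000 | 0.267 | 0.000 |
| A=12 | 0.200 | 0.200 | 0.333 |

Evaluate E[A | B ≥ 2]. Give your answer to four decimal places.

P(B ≥ 2) = 0.800.
Σ A·P over the event = 1·(0.267) + 12·(0.200) + 12·(0.333) = 6.663.
E[A | B ≥ 2] = (6.663) / (0.800) = 8.3288.

8.3288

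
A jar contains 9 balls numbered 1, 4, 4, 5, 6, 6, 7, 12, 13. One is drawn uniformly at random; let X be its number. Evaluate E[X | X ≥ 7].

P(X ≥ 7) = 1/3.
Σ over the event: 7·1/9 + 12·1/9 + 13·1/9 = 32/9.
E[X | X ≥ 7] = (32/9) / (1/3) = 32/3.

32/3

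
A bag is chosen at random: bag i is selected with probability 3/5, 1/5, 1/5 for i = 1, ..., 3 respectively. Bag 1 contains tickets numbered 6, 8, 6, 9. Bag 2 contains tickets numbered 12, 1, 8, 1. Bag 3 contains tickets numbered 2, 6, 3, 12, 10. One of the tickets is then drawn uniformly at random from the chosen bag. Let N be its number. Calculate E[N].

677/100

E[N | bag 1] = (6+8+6+9)/4 = 29/4.
E[N | bag 2] = (12+1+8+1)/4 = 11/2.
E[N | bag 3] = (2+6+3+12+10)/5 = 33/5.
By the law of total expectation,
E[N] = (3/5)·(29/4) + (1/5)·(11/2) + (1/5)·(33/5) = 677/100.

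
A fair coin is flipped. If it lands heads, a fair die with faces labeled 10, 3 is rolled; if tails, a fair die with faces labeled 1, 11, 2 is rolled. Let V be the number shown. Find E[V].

67/12

E[V | heads] = (10+3)/2 = 13/2.
E[V | tails] = (1+11+2)/3 = 14/3.
By the law of total expectation,
E[V] = (1/2)·(13/2) + (1/2)·(14/3) = 67/12.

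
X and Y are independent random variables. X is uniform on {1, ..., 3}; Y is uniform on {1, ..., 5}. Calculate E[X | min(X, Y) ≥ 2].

5/2

Outcomes with min(X, Y) ≥ 2: (2,2), (2,3), (2,4), (2,5), (3,2), (3,3), (3,4), (3,5), each with probability 1/15.
E[X | min(X, Y) ≥ 2] = (2 + 2 + 2 + 2 + 3 + 3 + 3 + 3) / 8 = 5/2.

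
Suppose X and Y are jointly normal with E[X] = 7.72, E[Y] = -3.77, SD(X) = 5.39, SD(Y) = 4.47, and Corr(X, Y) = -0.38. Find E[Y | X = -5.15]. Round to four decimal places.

For a bivariate normal, E[Y | X=x] = μ_Y + ρ·(σ_Y/σ_X)·(x − μ_X).
E[Y | X=-5.15] = -3.77 + (-0.38)·(4.47/5.39)·(-5.15 − (7.72)) = -3.77 + (-0.315139)·(-12.87) = 0.2858.

0.2858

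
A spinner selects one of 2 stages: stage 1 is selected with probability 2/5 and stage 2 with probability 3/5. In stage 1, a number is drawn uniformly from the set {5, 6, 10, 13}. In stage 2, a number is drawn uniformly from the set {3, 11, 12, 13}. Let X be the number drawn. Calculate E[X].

37/4

E[X | stage 1] = (5+6+10+13)/4 = 17/2.
E[X | stage 2] = (3+11+12+13)/4 = 39/4.
By the law of total expectation,
E[X] = (2/5)·(17/2) + (3/5)·(39/4) = 37/4.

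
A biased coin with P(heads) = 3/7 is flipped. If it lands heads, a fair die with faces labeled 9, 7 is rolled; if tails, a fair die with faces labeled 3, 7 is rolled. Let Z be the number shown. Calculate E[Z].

44/7

E[Z | heads] = (9+7)/2 = 8.
E[Z | tails] = (3+7)/2 = 5.
E[Z] = (3/7)·(8) + (4/7)·(5) = 44/7.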